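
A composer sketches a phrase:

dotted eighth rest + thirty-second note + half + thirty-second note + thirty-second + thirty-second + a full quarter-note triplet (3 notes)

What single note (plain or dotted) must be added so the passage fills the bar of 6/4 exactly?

dotted eighth note

The bar of 6/4 = 48 thirty-second notes.
Convert each value to thirty-second notes: dotted eighth rest = 6; thirty-second note = 1; half = 16; thirty-second note = 1; thirty-second = 1; thirty-second = 1; a full quarter-note triplet (3 notes) (three triplet quarters span one half) = 16.
Adding: 6 + 1 + 16 + 1 + 1 + 1 + 16 = 42.
Remaining: 48 − 42 = 6 thirty-second notes, which is a dotted eighth note.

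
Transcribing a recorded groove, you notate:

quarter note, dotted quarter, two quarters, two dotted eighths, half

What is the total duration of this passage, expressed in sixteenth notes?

Working in sixteenth notes: quarter note = 4; dotted quarter = 6; quarter = 4; quarter = 4; dotted eighth = 3; dotted eighth = 3; half = 8.
Altogether 4 + 6 + 4 + 4 + 3 + 3 + 8 = 32 sixteenth notes.

32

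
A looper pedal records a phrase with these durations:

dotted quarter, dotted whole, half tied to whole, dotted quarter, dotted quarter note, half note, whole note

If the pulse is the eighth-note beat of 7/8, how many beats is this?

45

One eighth-note beat = 2 sixteenth notes.
In sixteenth notes: dotted quarter = 6; dotted whole = 24; half tied to whole (half + whole) = 24; dotted quarter = 6; dotted quarter note = 6; half note = 8; whole note = 16.
Altogether 6 + 24 + 24 + 6 + 6 + 8 + 16 = 90.
90 ÷ 2 = 45 beats.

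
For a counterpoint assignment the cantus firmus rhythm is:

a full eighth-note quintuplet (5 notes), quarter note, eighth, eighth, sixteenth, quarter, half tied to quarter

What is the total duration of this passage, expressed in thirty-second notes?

In thirty-second notes: a full eighth-note quintuplet (5 notes) (five quintuplet eighths span one half) = 16; quarter note = 8; eighth = 4; eighth = 4; sixteenth = 2; quarter = 8; half tied to quarter (half + quarter) = 24.
Adding: 16 + 8 + 4 + 4 + 2 + 8 + 24 = 66 thirty-second notes.

66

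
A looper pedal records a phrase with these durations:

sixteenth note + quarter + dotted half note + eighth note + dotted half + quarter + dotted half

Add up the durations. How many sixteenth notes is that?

47

Working in sixteenth notes: sixteenth note = 1; quarter = 4; dotted half note = 12; eighth note = 2; dotted half = 12; quarter = 4; dotted half = 12.
Sum: 1 + 4 + 12 + 2 + 12 + 4 + 12 = 47 sixteenth notes.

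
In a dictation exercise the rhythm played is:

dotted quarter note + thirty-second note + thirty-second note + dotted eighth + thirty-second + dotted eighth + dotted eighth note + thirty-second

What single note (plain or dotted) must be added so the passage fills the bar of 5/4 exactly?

dotted eighth note

The bar of 5/4 = 40 thirty-second notes.
Each duration in thirty-second notes: dotted quarter note = 12; thirty-second note = 1; thirty-second note = 1; dotted eighth = 6; thirty-second = 1; dotted eighth = 6; dotted eighth note = 6; thirty-second = 1.
Sum: 12 + 1 + 1 + 6 + 1 + 6 + 6 + 1 = 34.
Remaining: 40 − 34 = 6 thirty-second notes, which is a dotted eighth note.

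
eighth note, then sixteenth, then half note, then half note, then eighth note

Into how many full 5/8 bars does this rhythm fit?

2

One bar of 5/8 = 10 sixteenth notes.
Express everything in sixteenth notes: eighth note = 2; sixteenth = 1; half note = 8; half note = 8; eighth note = 2.
Altogether 2 + 1 + 8 + 8 + 2 = 21.
21 ÷ 10 = 2 complete bars with 1 left over.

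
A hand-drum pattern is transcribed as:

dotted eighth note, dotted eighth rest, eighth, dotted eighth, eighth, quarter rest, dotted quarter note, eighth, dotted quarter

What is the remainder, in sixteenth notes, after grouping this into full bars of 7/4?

One bar of 7/4 = 28 sixteenth notes.
In sixteenth notes: dotted eighth note = 3; dotted eighth rest = 3; eighth = 2; dotted eighth = 3; eighth = 2; quarter rest = 4; dotted quarter note = 6; eighth = 2; dotted quarter = 6.
Sum: 3 + 3 + 2 + 3 + 2 + 4 + 6 + 2 + 6 = 31.
31 ÷ 28 = 1 complete bar with 3 sixteenth notes remaining.

3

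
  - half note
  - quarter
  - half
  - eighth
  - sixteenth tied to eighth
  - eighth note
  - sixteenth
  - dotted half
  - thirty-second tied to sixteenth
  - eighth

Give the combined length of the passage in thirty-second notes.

87

Express everything in thirty-second notes: half note = 16; quarter = 8; half = 16; eighth = 4; sixteenth tied to eighth (sixteenth + eighth) = 6; eighth note = 4; sixteenth = 2; dotted half = 24; thirty-second tied to sixteenth (thirty-second + sixteenth) = 3; eighth = 4.
Altogether 16 + 8 + 16 + 4 + 6 + 4 + 2 + 24 + 3 + 4 = 87 thirty-second notes.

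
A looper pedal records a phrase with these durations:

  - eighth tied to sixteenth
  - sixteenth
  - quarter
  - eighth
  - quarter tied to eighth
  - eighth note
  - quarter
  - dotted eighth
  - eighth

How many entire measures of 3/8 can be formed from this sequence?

4

One bar of 3/8 = 6 sixteenth notes.
In sixteenth notes: eighth tied to sixteenth (eighth + sixteenth) = 3; sixteenth = 1; quarter = 4; eighth = 2; quarter tied to eighth (quarter + eighth) = 6; eighth note = 2; quarter = 4; dotted eighth = 3; eighth = 2.
Adding: 3 + 1 + 4 + 2 + 6 + 2 + 4 + 3 + 2 = 27.
27 ÷ 6 = 4 complete bars with 3 left over.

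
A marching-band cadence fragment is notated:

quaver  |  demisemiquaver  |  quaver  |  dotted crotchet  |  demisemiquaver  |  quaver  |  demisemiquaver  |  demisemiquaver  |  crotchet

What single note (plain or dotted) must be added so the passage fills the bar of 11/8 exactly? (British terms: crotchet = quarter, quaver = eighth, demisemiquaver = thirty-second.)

quarter note

The bar of 11/8 = 44 thirty-second notes.
Express everything in thirty-second notes: quaver = 4; demisemiquaver = 1; quaver = 4; dotted crotchet = 12; demisemiquaver = 1; quaver = 4; demisemiquaver = 1; demisemiquaver = 1; crotchet = 8.
Adding: 4 + 1 + 4 + 12 + 1 + 4 + 1 + 1 + 8 = 36.
Remaining: 44 − 36 = 8 thirty-second notes, which is a quarter note.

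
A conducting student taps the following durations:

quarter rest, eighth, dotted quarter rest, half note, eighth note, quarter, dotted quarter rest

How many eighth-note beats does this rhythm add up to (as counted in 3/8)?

16

One eighth-note beat = 2 sixteenth notes.
Each duration in sixteenth notes: quarter rest = 4; eighth = 2; dotted quarter rest = 6; half note = 8; eighth note = 2; quarter = 4; dotted quarter rest = 6.
Adding: 4 + 2 + 6 + 8 + 2 + 4 + 6 = 32.
32 ÷ 2 = 16 beats.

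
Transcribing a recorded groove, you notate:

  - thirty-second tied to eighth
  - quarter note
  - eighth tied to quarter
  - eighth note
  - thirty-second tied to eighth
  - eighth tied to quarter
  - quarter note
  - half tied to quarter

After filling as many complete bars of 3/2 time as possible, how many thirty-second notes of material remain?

One bar of 3/2 = 48 thirty-second notes.
In thirty-second notes: thirty-second tied to eighth (thirty-second + eighth) = 5; quarter note = 8; eighth tied to quarter (eighth + quarter) = 12; eighth note = 4; thirty-second tied to eighth (thirty-second + eighth) = 5; eighth tied to quarter (eighth + quarter) = 12; quarter note = 8; half tied to quarter (half + quarter) = 24.
Adding: 5 + 8 + 12 + 4 + 5 + 12 + 8 + 24 = 78.
78 ÷ 48 = 1 complete bar with 30 thirty-second notes remaining.

30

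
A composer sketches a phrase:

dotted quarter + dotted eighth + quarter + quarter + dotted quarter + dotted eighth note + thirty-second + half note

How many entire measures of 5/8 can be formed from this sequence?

3

One bar of 5/8 = 20 thirty-second notes.
Express everything in thirty-second notes: dotted quarter = 12; dotted eighth = 6; quarter = 8; quarter = 8; dotted quarter = 12; dotted eighth note = 6; thirty-second = 1; half note = 16.
Total: 12 + 6 + 8 + 8 + 12 + 6 + 1 + 16 = 69.
69 ÷ 20 = 3 complete bars with 9 left over.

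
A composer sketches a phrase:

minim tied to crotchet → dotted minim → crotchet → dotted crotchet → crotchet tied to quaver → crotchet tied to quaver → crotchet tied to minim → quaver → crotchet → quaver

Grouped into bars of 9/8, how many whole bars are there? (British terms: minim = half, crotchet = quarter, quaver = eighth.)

3

One bar of 9/8 = 9 eighth notes.
Working in eighth notes: minim tied to crotchet (minim + crotchet) = 6; dotted minim = 6; crotchet = 2; dotted crotchet = 3; crotchet tied to quaver (crotchet + quaver) = 3; crotchet tied to quaver (crotchet + quaver) = 3; crotchet tied to minim (crotchet + minim) = 6; quaver = 1; crotchet = 2; quaver = 1.
Total: 6 + 6 + 2 + 3 + 3 + 3 + 6 + 1 + 2 + 1 = 33.
33 ÷ 9 = 3 complete bars with 6 left over.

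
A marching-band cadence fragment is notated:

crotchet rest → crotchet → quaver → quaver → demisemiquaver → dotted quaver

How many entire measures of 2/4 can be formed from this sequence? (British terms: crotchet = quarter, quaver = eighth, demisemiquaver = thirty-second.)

One bar of 2/4 = 16 thirty-second notes.
In thirty-second notes: crotchet rest = 8; crotchet = 8; quaver = 4; quaver = 4; demisemiquaver = 1; dotted quaver = 6.
Sum: 8 + 8 + 4 + 4 + 1 + 6 = 31.
31 ÷ 16 = 1 complete bar with 15 left over.

1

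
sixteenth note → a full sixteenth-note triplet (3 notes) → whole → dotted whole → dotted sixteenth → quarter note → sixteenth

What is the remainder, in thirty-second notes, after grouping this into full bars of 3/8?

3

One bar of 3/8 = 12 thirty-second notes.
In thirty-second notes: sixteenth note = 2; a full sixteenth-note triplet (3 notes) (three triplet sixteenths span one eighth) = 4; whole = 32; dotted whole = 48; dotted sixteenth = 3; quarter note = 8; sixteenth = 2.
Total: 2 + 4 + 32 + 48 + 3 + 8 + 2 = 99.
99 ÷ 12 = 8 complete bars with 3 thirty-second notes remaining.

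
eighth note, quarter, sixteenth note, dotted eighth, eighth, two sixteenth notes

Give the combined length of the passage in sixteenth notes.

14

Express everything in sixteenth notes: eighth note = 2; quarter = 4; sixteenth note = 1; dotted eighth = 3; eighth = 2; sixteenth note = 1; sixteenth note = 1.
Total: 2 + 4 + 1 + 3 + 2 + 1 + 1 = 14 sixteenth notes.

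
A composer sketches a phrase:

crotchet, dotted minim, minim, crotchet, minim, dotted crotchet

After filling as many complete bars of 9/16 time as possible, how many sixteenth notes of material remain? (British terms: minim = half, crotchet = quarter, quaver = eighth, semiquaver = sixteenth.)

6

One bar of 9/16 = 9 sixteenth notes.
Convert each value to sixteenth notes: crotchet = 4; dotted minim = 12; minim = 8; crotchet = 4; minim = 8; dotted crotchet = 6.
Sum: 4 + 12 + 8 + 4 + 8 + 6 = 42.
42 ÷ 9 = 4 complete bars with 6 sixteenth notes remaining.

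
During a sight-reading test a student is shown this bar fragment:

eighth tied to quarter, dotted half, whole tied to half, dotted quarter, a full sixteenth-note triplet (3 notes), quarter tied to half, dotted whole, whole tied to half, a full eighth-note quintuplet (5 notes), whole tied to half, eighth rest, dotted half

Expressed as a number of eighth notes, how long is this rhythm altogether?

Working in eighth notes: eighth tied to quarter (eighth + quarter) = 3; dotted half = 6; whole tied to half (whole + half) = 12; dotted quarter = 3; a full sixteenth-note triplet (3 notes) (three triplet sixteenths span one eighth) = 1; quarter tied to half (quarter + half) = 6; dotted whole = 12; whole tied to half (whole + half) = 12; a full eighth-note quintuplet (5 notes) (five quintuplet eighths span one half) = 4; whole tied to half (whole + half) = 12; eighth rest = 1; dotted half = 6.
Altogether 3 + 6 + 12 + 3 + 1 + 6 + 12 + 12 + 4 + 12 + 1 + 6 = 78 eighth notes.

78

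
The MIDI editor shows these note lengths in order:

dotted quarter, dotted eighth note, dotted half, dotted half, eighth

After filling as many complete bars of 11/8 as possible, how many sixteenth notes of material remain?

13

One bar of 11/8 = 22 sixteenth notes.
In sixteenth notes: dotted quarter = 6; dotted eighth note = 3; dotted half = 12; dotted half = 12; eighth = 2.
Altogether 6 + 3 + 12 + 12 + 2 = 35.
35 ÷ 22 = 1 complete bar with 13 sixteenth notes remaining.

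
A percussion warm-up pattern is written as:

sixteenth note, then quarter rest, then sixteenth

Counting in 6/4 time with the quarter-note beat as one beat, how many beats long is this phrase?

1.5

One quarter-note beat = 4 sixteenth notes.
Working in sixteenth notes: sixteenth note = 1; quarter rest = 4; sixteenth = 1.
Sum: 1 + 4 + 1 = 6.
6 ÷ 4 = 1.5 beats.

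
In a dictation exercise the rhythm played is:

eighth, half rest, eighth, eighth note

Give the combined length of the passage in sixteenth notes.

14

Working in sixteenth notes: eighth = 2; half rest = 8; eighth = 2; eighth note = 2.
Altogether 2 + 8 + 2 + 2 = 14 sixteenth notes.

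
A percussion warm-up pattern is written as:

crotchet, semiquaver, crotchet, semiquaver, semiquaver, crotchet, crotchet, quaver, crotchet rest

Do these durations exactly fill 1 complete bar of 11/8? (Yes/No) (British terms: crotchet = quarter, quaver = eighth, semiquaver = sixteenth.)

One bar of 11/8 = 22 sixteenth notes.
Working in sixteenth notes: crotchet = 4; semiquaver = 1; crotchet = 4; semiquaver = 1; semiquaver = 1; crotchet = 4; crotchet = 4; quaver = 2; crotchet rest = 4.
Altogether 4 + 1 + 4 + 1 + 1 + 4 + 4 + 2 + 4 = 25.
25 exceeds 22, so the answer is No.

No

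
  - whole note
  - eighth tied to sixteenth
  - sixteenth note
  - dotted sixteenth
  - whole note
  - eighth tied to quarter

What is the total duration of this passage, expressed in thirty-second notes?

In thirty-second notes: whole note = 32; eighth tied to sixteenth (eighth + sixteenth) = 6; sixteenth note = 2; dotted sixteenth = 3; whole note = 32; eighth tied to quarter (eighth + quarter) = 12.
Sum: 32 + 6 + 2 + 3 + 32 + 12 = 87 thirty-second notes.

87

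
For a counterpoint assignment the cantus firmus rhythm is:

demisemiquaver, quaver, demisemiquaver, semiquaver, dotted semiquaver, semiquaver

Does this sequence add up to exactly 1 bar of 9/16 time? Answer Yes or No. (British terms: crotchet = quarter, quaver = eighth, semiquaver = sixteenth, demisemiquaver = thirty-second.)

One bar of 9/16 = 18 thirty-second notes.
Each duration in thirty-second notes: demisemiquaver = 1; quaver = 4; demisemiquaver = 1; semiquaver = 2; dotted semiquaver = 3; semiquaver = 2.
Sum: 1 + 4 + 1 + 2 + 3 + 2 = 13.
13 falls short of 18, so the answer is No.

No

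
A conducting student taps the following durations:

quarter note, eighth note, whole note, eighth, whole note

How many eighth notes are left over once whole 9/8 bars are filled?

One bar of 9/8 = 9 eighth notes.
Convert each value to eighth notes: quarter note = 2; eighth note = 1; whole note = 8; eighth = 1; whole note = 8.
Sum: 2 + 1 + 8 + 1 + 8 = 20.
20 ÷ 9 = 2 complete bars with 2 eighth notes remaining.

2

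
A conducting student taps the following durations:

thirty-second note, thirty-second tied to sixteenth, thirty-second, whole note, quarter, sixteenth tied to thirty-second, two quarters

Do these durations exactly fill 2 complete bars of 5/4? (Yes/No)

One bar of 5/4 = 40 thirty-second notes, so 2 bars = 80.
Working in thirty-second notes: thirty-second note = 1; thirty-second tied to sixteenth (thirty-second + sixteenth) = 3; thirty-second = 1; whole note = 32; quarter = 8; sixteenth tied to thirty-second (sixteenth + thirty-second) = 3; quarter = 8; quarter = 8.
Total: 1 + 3 + 1 + 32 + 8 + 3 + 8 + 8 = 64.
64 falls short of 80, so the answer is No.

No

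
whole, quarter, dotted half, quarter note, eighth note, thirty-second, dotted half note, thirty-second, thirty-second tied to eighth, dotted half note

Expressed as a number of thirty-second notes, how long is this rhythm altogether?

131

Express everything in thirty-second notes: whole = 32; quarter = 8; dotted half = 24; quarter note = 8; eighth note = 4; thirty-second = 1; dotted half note = 24; thirty-second = 1; thirty-second tied to eighth (thirty-second + eighth) = 5; dotted half note = 24.
Sum: 32 + 8 + 24 + 8 + 4 + 1 + 24 + 1 + 5 + 24 = 131 thirty-second notes.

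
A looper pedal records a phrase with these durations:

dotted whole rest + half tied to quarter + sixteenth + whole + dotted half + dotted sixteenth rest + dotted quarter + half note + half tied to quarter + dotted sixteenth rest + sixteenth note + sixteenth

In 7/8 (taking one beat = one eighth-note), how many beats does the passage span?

48

One eighth-note beat = 4 thirty-second notes.
Convert each value to thirty-second notes: dotted whole rest = 48; half tied to quarter (half + quarter) = 24; sixteenth = 2; whole = 32; dotted half = 24; dotted sixteenth rest = 3; dotted quarter = 12; half note = 16; half tied to quarter (half + quarter) = 24; dotted sixteenth rest = 3; sixteenth note = 2; sixteenth = 2.
Total: 48 + 24 + 2 + 32 + 24 + 3 + 12 + 16 + 24 + 3 + 2 + 2 = 192.
192 ÷ 4 = 48 beats.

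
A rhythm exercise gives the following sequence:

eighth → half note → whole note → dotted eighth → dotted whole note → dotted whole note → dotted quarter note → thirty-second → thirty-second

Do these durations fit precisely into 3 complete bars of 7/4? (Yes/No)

One bar of 7/4 = 56 thirty-second notes, so 3 bars = 168.
Convert each value to thirty-second notes: eighth = 4; half note = 16; whole note = 32; dotted eighth = 6; dotted whole note = 48; dotted whole note = 48; dotted quarter note = 12; thirty-second = 1; thirty-second = 1.
Adding: 4 + 16 + 32 + 6 + 48 + 48 + 12 + 1 + 1 = 168.
168 equals 168, so the answer is Yes.

Yes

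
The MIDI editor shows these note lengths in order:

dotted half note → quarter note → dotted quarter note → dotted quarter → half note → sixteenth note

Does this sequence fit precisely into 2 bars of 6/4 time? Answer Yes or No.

No

One bar of 6/4 = 24 sixteenth notes, so 2 bars = 48.
Working in sixteenth notes: dotted half note = 12; quarter note = 4; dotted quarter note = 6; dotted quarter = 6; half note = 8; sixteenth note = 1.
Sum: 12 + 4 + 6 + 6 + 8 + 1 = 37.
37 falls short of 48, so the answer is No.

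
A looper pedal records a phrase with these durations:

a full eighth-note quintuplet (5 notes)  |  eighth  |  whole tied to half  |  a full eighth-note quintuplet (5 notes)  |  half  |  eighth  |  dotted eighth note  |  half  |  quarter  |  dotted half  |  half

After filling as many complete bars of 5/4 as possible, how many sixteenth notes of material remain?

7

One bar of 5/4 = 20 sixteenth notes.
Express everything in sixteenth notes: a full eighth-note quintuplet (5 notes) (five quintuplet eighths span one half) = 8; eighth = 2; whole tied to half (whole + half) = 24; a full eighth-note quintuplet (5 notes) (five quintuplet eighths span one half) = 8; half = 8; eighth = 2; dotted eighth note = 3; half = 8; quarter = 4; dotted half = 12; half = 8.
Altogether 8 + 2 + 24 + 8 + 8 + 2 + 3 + 8 + 4 + 12 + 8 = 87.
87 ÷ 20 = 4 complete bars with 7 sixteenth notes remaining.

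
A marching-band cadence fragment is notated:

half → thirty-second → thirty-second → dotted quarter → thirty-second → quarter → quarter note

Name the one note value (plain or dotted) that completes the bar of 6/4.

The bar of 6/4 = 48 thirty-second notes.
Express everything in thirty-second notes: half = 16; thirty-second = 1; thirty-second = 1; dotted quarter = 12; thirty-second = 1; quarter = 8; quarter note = 8.
Altogether 16 + 1 + 1 + 12 + 1 + 8 + 8 = 47.
Remaining: 48 − 47 = 1 thirty-second note, which is a thirty-second note.

thirty-second note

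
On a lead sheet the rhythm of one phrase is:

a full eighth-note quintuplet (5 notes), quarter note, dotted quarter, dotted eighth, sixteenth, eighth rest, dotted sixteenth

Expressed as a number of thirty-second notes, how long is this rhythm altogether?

Working in thirty-second notes: a full eighth-note quintuplet (5 notes) (five quintuplet eighths span one half) = 16; quarter note = 8; dotted quarter = 12; dotted eighth = 6; sixteenth = 2; eighth rest = 4; dotted sixteenth = 3.
Adding: 16 + 8 + 12 + 6 + 2 + 4 + 3 = 51 thirty-second notes.

51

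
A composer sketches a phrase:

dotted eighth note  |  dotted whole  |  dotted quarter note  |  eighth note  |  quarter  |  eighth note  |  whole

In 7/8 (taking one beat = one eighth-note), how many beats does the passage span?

28.5

One eighth-note beat = 2 sixteenth notes.
Each duration in sixteenth notes: dotted eighth note = 3; dotted whole = 24; dotted quarter note = 6; eighth note = 2; quarter = 4; eighth note = 2; whole = 16.
Total: 3 + 24 + 6 + 2 + 4 + 2 + 16 = 57.
57 ÷ 2 = 28.5 beats.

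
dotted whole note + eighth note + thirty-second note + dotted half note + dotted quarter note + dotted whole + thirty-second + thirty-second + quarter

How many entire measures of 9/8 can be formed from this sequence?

One bar of 9/8 = 36 thirty-second notes.
Working in thirty-second notes: dotted whole note = 48; eighth note = 4; thirty-second note = 1; dotted half note = 24; dotted quarter note = 12; dotted whole = 48; thirty-second = 1; thirty-second = 1; quarter = 8.
Altogether 48 + 4 + 1 + 24 + 12 + 48 + 1 + 1 + 8 = 147.
147 ÷ 36 = 4 complete bars with 3 left over.

4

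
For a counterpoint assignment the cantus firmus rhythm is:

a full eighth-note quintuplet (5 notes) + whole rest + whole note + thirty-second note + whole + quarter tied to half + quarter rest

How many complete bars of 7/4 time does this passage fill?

One bar of 7/4 = 56 thirty-second notes.
Working in thirty-second notes: a full eighth-note quintuplet (5 notes) (five quintuplet eighths span one half) = 16; whole rest = 32; whole note = 32; thirty-second note = 1; whole = 32; quarter tied to half (quarter + half) = 24; quarter rest = 8.
Adding: 16 + 32 + 32 + 1 + 32 + 24 + 8 = 145.
145 ÷ 56 = 2 complete bars with 33 left over.

2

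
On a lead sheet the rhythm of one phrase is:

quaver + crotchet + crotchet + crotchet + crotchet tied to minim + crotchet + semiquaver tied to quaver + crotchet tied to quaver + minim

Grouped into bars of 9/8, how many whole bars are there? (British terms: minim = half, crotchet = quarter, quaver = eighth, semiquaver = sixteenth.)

2

One bar of 9/8 = 18 sixteenth notes.
Express everything in sixteenth notes: quaver = 2; crotchet = 4; crotchet = 4; crotchet = 4; crotchet tied to minim (crotchet + minim) = 12; crotchet = 4; semiquaver tied to quaver (semiquaver + quaver) = 3; crotchet tied to quaver (crotchet + quaver) = 6; minim = 8.
Total: 2 + 4 + 4 + 4 + 12 + 4 + 3 + 6 + 8 = 47.
47 ÷ 18 = 2 complete bars with 11 left over.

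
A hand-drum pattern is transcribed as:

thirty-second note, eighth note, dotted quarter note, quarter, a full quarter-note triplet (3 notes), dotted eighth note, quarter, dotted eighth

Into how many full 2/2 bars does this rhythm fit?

One bar of 2/2 = 32 thirty-second notes.
In thirty-second notes: thirty-second note = 1; eighth note = 4; dotted quarter note = 12; quarter = 8; a full quarter-note triplet (3 notes) (three triplet quarters span one half) = 16; dotted eighth note = 6; quarter = 8; dotted eighth = 6.
Sum: 1 + 4 + 12 + 8 + 16 + 6 + 8 + 6 = 61.
61 ÷ 32 = 1 complete bar with 29 left over.

1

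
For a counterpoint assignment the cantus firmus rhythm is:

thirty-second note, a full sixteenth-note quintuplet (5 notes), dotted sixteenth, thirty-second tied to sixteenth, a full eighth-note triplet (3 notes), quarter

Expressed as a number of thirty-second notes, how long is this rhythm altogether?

31

Convert each value to thirty-second notes: thirty-second note = 1; a full sixteenth-note quintuplet (5 notes) (five quintuplet sixteenths span one quarter) = 8; dotted sixteenth = 3; thirty-second tied to sixteenth (thirty-second + sixteenth) = 3; a full eighth-note triplet (3 notes) (three triplet eighths span one quarter) = 8; quarter = 8.
Total: 1 + 8 + 3 + 3 + 8 + 8 = 31 thirty-second notes.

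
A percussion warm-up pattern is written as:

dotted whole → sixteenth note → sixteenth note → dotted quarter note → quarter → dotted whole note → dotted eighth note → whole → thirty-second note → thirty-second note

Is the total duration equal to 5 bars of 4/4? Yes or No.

Yes

One bar of 4/4 = 32 thirty-second notes, so 5 bars = 160.
Working in thirty-second notes: dotted whole = 48; sixteenth note = 2; sixteenth note = 2; dotted quarter note = 12; quarter = 8; dotted whole note = 48; dotted eighth note = 6; whole = 32; thirty-second note = 1; thirty-second note = 1.
Total: 48 + 2 + 2 + 12 + 8 + 48 + 6 + 32 + 1 + 1 = 160.
160 equals 160, so the answer is Yes.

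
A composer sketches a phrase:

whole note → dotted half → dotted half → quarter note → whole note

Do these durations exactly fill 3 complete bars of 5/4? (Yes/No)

Yes

One bar of 5/4 = 5 quarter notes, so 3 bars = 15.
In quarter notes: whole note = 4; dotted half = 3; dotted half = 3; quarter note = 1; whole note = 4.
Sum: 4 + 3 + 3 + 1 + 4 = 15.
15 equals 15, so the answer is Yes.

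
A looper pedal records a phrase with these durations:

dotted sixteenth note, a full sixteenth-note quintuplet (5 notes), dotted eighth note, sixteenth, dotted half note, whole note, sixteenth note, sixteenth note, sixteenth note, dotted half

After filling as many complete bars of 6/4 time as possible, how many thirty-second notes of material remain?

9

One bar of 6/4 = 48 thirty-second notes.
Each duration in thirty-second notes: dotted sixteenth note = 3; a full sixteenth-note quintuplet (5 notes) (five quintuplet sixteenths span one quarter) = 8; dotted eighth note = 6; sixteenth = 2; dotted half note = 24; whole note = 32; sixteenth note = 2; sixteenth note = 2; sixteenth note = 2; dotted half = 24.
Adding: 3 + 8 + 6 + 2 + 24 + 32 + 2 + 2 + 2 + 24 = 105.
105 ÷ 48 = 2 complete bars with 9 thirty-second notes remaining.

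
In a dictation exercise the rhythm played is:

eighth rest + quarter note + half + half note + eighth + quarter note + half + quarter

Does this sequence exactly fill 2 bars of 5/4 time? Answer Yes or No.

One bar of 5/4 = 10 eighth notes, so 2 bars = 20.
In eighth notes: eighth rest = 1; quarter note = 2; half = 4; half note = 4; eighth = 1; quarter note = 2; half = 4; quarter = 2.
Altogether 1 + 2 + 4 + 4 + 1 + 2 + 4 + 2 = 20.
20 equals 20, so the answer is Yes.

Yes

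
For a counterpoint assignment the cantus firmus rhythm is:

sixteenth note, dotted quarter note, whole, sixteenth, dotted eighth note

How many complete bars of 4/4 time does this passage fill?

1

One bar of 4/4 = 16 sixteenth notes.
Working in sixteenth notes: sixteenth note = 1; dotted quarter note = 6; whole = 16; sixteenth = 1; dotted eighth note = 3.
Sum: 1 + 6 + 16 + 1 + 3 = 27.
27 ÷ 16 = 1 complete bar with 11 left over.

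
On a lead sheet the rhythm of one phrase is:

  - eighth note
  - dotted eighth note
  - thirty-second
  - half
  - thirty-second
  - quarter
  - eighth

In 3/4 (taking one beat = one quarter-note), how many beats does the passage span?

5

One quarter-note beat = 8 thirty-second notes.
In thirty-second notes: eighth note = 4; dotted eighth note = 6; thirty-second = 1; half = 16; thirty-second = 1; quarter = 8; eighth = 4.
Altogether 4 + 6 + 1 + 16 + 1 + 8 + 4 = 40.
40 ÷ 8 = 5 beats.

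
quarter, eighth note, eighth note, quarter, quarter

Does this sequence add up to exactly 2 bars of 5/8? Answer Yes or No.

No

One bar of 5/8 = 5 eighth notes, so 2 bars = 10.
Working in eighth notes: quarter = 2; eighth note = 1; eighth note = 1; quarter = 2; quarter = 2.
Altogether 2 + 1 + 1 + 2 + 2 = 8.
8 falls short of 10, so the answer is No.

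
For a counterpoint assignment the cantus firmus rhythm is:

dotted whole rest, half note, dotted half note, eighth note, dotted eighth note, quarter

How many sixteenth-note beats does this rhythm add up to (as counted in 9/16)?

One sixteenth-note beat = 2 thirty-second notes.
Working in thirty-second notes: dotted whole rest = 48; half note = 16; dotted half note = 24; eighth note = 4; dotted eighth note = 6; quarter = 8.
Sum: 48 + 16 + 24 + 4 + 6 + 8 = 106.
106 ÷ 2 = 53 beats.

53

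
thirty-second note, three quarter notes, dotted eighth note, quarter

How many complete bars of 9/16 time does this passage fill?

One bar of 9/16 = 18 thirty-second notes.
Working in thirty-second notes: thirty-second note = 1; quarter note = 8; quarter note = 8; quarter note = 8; dotted eighth note = 6; quarter = 8.
Sum: 1 + 8 + 8 + 8 + 6 + 8 = 39.
39 ÷ 18 = 2 complete bars with 3 left over.

2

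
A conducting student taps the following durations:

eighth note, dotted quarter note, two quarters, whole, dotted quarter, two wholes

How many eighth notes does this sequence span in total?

Convert each value to eighth notes: eighth note = 1; dotted quarter note = 3; quarter = 2; quarter = 2; whole = 8; dotted quarter = 3; whole = 8; whole = 8.
Adding: 1 + 3 + 2 + 2 + 8 + 3 + 8 + 8 = 35 eighth notes.

35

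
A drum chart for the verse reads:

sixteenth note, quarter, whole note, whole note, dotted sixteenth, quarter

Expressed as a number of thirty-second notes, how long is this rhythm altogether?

85

In thirty-second notes: sixteenth note = 2; quarter = 8; whole note = 32; whole note = 32; dotted sixteenth = 3; quarter = 8.
Sum: 2 + 8 + 32 + 32 + 3 + 8 = 85 thirty-second notes.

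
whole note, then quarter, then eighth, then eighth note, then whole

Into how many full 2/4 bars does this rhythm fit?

One bar of 2/4 = 4 eighth notes.
Convert each value to eighth notes: whole note = 8; quarter = 2; eighth = 1; eighth note = 1; whole = 8.
Total: 8 + 2 + 1 + 1 + 8 = 20.
20 ÷ 4 = 5 complete bars with 0 left over.

5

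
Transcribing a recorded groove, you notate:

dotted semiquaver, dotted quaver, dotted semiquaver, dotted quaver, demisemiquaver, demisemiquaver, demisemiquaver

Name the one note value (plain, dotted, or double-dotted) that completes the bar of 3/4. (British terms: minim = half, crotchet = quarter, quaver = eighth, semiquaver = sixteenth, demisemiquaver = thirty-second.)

The bar of 3/4 = 24 thirty-second notes.
In thirty-second notes: dotted semiquaver = 3; dotted quaver = 6; dotted semiquaver = 3; dotted quaver = 6; demisemiquaver = 1; demisemiquaver = 1; demisemiquaver = 1.
Altogether 3 + 6 + 3 + 6 + 1 + 1 + 1 = 21.
Remaining: 24 − 21 = 3 thirty-second notes, which is a dotted sixteenth note.

dotted sixteenth note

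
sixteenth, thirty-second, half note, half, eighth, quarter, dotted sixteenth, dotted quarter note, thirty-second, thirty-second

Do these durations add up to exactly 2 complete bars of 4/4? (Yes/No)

One bar of 4/4 = 32 thirty-second notes, so 2 bars = 64.
In thirty-second notes: sixteenth = 2; thirty-second = 1; half note = 16; half = 16; eighth = 4; quarter = 8; dotted sixteenth = 3; dotted quarter note = 12; thirty-second = 1; thirty-second = 1.
Total: 2 + 1 + 16 + 16 + 4 + 8 + 3 + 12 + 1 + 1 = 64.
64 equals 64, so the answer is Yes.

Yes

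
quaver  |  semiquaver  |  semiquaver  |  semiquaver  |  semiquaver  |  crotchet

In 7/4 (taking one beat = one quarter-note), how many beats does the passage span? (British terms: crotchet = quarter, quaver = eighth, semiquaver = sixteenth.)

2.5

One quarter-note beat = 4 sixteenth notes.
Each duration in sixteenth notes: quaver = 2; semiquaver = 1; semiquaver = 1; semiquaver = 1; semiquaver = 1; crotchet = 4.
Altogether 2 + 1 + 1 + 1 + 1 + 4 = 10.
10 ÷ 4 = 2.5 beats.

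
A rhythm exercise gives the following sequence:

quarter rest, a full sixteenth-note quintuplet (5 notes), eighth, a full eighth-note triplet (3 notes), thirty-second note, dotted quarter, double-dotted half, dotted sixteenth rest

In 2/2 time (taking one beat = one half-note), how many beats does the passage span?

One half-note beat = 16 thirty-second notes.
In thirty-second notes: quarter rest = 8; a full sixteenth-note quintuplet (5 notes) (five quintuplet sixteenths span one quarter) = 8; eighth = 4; a full eighth-note triplet (3 notes) (three triplet eighths span one quarter) = 8; thirty-second note = 1; dotted quarter = 12; double-dotted half = 28; dotted sixteenth rest = 3.
Total: 8 + 8 + 4 + 8 + 1 + 12 + 28 + 3 = 72.
72 ÷ 16 = 4.5 beats.

4.5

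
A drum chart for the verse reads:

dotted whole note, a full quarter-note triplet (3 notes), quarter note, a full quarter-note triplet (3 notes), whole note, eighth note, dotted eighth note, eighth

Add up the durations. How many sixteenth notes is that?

67

Convert each value to sixteenth notes: dotted whole note = 24; a full quarter-note triplet (3 notes) (three triplet quarters span one half) = 8; quarter note = 4; a full quarter-note triplet (3 notes) (three triplet quarters span one half) = 8; whole note = 16; eighth note = 2; dotted eighth note = 3; eighth = 2.
Total: 24 + 8 + 4 + 8 + 16 + 2 + 3 + 2 = 67 sixteenth notes.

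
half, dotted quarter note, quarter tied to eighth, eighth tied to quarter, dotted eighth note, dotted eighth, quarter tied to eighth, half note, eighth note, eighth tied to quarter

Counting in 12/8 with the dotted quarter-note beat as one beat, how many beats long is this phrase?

9

One dotted quarter-note beat = 6 sixteenth notes.
In sixteenth notes: half = 8; dotted quarter note = 6; quarter tied to eighth (quarter + eighth) = 6; eighth tied to quarter (eighth + quarter) = 6; dotted eighth note = 3; dotted eighth = 3; quarter tied to eighth (quarter + eighth) = 6; half note = 8; eighth note = 2; eighth tied to quarter (eighth + quarter) = 6.
Sum: 8 + 6 + 6 + 6 + 3 + 3 + 6 + 8 + 2 + 6 = 54.
54 ÷ 6 = 9 beats.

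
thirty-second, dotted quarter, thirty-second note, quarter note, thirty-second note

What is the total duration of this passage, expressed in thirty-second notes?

Convert each value to thirty-second notes: thirty-second = 1; dotted quarter = 12; thirty-second note = 1; quarter note = 8; thirty-second note = 1.
Total: 1 + 12 + 1 + 8 + 1 = 23 thirty-second notes.

23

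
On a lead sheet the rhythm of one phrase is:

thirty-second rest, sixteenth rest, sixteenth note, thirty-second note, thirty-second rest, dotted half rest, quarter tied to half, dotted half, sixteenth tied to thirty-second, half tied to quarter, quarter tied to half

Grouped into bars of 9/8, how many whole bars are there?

One bar of 9/8 = 36 thirty-second notes.
Express everything in thirty-second notes: thirty-second rest = 1; sixteenth rest = 2; sixteenth note = 2; thirty-second note = 1; thirty-second rest = 1; dotted half rest = 24; quarter tied to half (quarter + half) = 24; dotted half = 24; sixteenth tied to thirty-second (sixteenth + thirty-second) = 3; half tied to quarter (half + quarter) = 24; quarter tied to half (quarter + half) = 24.
Adding: 1 + 2 + 2 + 1 + 1 + 24 + 24 + 24 + 3 + 24 + 24 = 130.
130 ÷ 36 = 3 complete bars with 22 left over.

3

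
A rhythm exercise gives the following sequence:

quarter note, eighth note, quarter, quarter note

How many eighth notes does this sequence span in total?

Convert each value to eighth notes: quarter note = 2; eighth note = 1; quarter = 2; quarter note = 2.
Adding: 2 + 1 + 2 + 2 = 7 eighth notes.

7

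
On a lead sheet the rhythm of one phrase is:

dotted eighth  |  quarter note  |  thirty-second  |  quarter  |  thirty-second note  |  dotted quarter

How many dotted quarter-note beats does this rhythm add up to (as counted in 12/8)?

One dotted quarter-note beat = 12 thirty-second notes.
In thirty-second notes: dotted eighth = 6; quarter note = 8; thirty-second = 1; quarter = 8; thirty-second note = 1; dotted quarter = 12.
Sum: 6 + 8 + 1 + 8 + 1 + 12 = 36.
36 ÷ 12 = 3 beats.

3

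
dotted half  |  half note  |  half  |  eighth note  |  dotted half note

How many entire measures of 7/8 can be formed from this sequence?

One bar of 7/8 = 7 eighth notes.
In eighth notes: dotted half = 6; half note = 4; half = 4; eighth note = 1; dotted half note = 6.
Adding: 6 + 4 + 4 + 1 + 6 = 21.
21 ÷ 7 = 3 complete bars with 0 left over.

3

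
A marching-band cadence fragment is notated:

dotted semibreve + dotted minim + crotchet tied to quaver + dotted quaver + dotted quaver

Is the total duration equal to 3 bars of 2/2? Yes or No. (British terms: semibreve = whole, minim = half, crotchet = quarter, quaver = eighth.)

One bar of 2/2 = 16 sixteenth notes, so 3 bars = 48.
Working in sixteenth notes: dotted semibreve = 24; dotted minim = 12; crotchet tied to quaver (crotchet + quaver) = 6; dotted quaver = 3; dotted quaver = 3.
Sum: 24 + 12 + 6 + 3 + 3 = 48.
48 equals 48, so the answer is Yes.

Yes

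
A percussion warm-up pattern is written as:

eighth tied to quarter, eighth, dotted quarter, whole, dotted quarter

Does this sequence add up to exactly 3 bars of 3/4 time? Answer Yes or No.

Yes

One bar of 3/4 = 6 eighth notes, so 3 bars = 18.
In eighth notes: eighth tied to quarter (eighth + quarter) = 3; eighth = 1; dotted quarter = 3; whole = 8; dotted quarter = 3.
Sum: 3 + 1 + 3 + 8 + 3 = 18.
18 equals 18, so the answer is Yes.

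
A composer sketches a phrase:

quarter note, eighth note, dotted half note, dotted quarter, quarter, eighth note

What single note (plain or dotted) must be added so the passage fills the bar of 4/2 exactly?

The bar of 4/2 = 16 eighth notes.
Convert each value to eighth notes: quarter note = 2; eighth note = 1; dotted half note = 6; dotted quarter = 3; quarter = 2; eighth note = 1.
Sum: 2 + 1 + 6 + 3 + 2 + 1 = 15.
Remaining: 16 − 15 = 1 eighth note, which is a eighth note.

eighth note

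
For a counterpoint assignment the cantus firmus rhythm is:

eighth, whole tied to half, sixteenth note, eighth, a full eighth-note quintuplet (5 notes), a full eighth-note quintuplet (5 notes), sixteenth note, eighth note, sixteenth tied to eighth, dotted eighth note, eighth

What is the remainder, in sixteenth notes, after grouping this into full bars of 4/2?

One bar of 4/2 = 32 sixteenth notes.
Each duration in sixteenth notes: eighth = 2; whole tied to half (whole + half) = 24; sixteenth note = 1; eighth = 2; a full eighth-note quintuplet (5 notes) (five quintuplet eighths span one half) = 8; a full eighth-note quintuplet (5 notes) (five quintuplet eighths span one half) = 8; sixteenth note = 1; eighth note = 2; sixteenth tied to eighth (sixteenth + eighth) = 3; dotted eighth note = 3; eighth = 2.
Total: 2 + 24 + 1 + 2 + 8 + 8 + 1 + 2 + 3 + 3 + 2 = 56.
56 ÷ 32 = 1 complete bar with 24 sixteenth notes remaining.

24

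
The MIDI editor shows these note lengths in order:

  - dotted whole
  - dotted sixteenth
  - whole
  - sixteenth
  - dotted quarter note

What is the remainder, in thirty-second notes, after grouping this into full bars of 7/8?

One bar of 7/8 = 28 thirty-second notes.
Express everything in thirty-second notes: dotted whole = 48; dotted sixteenth = 3; whole = 32; sixteenth = 2; dotted quarter note = 12.
Altogether 48 + 3 + 32 + 2 + 12 = 97.
97 ÷ 28 = 3 complete bars with 13 thirty-second notes remaining.

13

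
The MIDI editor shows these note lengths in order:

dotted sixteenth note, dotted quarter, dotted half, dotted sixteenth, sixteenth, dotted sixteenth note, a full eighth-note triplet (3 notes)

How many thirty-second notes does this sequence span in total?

In thirty-second notes: dotted sixteenth note = 3; dotted quarter = 12; dotted half = 24; dotted sixteenth = 3; sixteenth = 2; dotted sixteenth note = 3; a full eighth-note triplet (3 notes) (three triplet eighths span one quarter) = 8.
Sum: 3 + 12 + 24 + 3 + 2 + 3 + 8 = 55 thirty-second notes.

55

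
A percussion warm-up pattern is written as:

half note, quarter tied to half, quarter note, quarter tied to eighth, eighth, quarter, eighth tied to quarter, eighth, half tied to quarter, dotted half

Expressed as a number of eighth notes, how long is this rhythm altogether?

34

In eighth notes: half note = 4; quarter tied to half (quarter + half) = 6; quarter note = 2; quarter tied to eighth (quarter + eighth) = 3; eighth = 1; quarter = 2; eighth tied to quarter (eighth + quarter) = 3; eighth = 1; half tied to quarter (half + quarter) = 6; dotted half = 6.
Adding: 4 + 6 + 2 + 3 + 1 + 2 + 3 + 1 + 6 + 6 = 34 eighth notes.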